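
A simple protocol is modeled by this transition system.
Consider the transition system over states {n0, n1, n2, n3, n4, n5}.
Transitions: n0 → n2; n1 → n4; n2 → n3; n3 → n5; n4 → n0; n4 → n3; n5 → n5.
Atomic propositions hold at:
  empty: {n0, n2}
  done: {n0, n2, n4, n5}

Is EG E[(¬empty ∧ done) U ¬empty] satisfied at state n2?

Sat(¬empty) = {n1, n3, n4, n5}
Sat(¬empty ∧ done) = {n4, n5}
E[(¬empty ∧ done) U ¬empty]: least fixpoint, start Z0 = Sat(¬empty) = {n1, n3, n4, n5}, add states in Sat(¬empty ∧ done) with some successor in Z. Already a fixed point.
Sat(E[(¬empty ∧ done) U ¬empty]) = {n1, n3, n4, n5}
EG E[(¬empty ∧ done) U ¬empty]: greatest fixpoint, start Z0 = {n1, n3, n4, n5}, keep only states in Sat with some successor in Z. Already a fixed point.
Sat(EG E[(¬empty ∧ done) U ¬empty]) = {n1, n3, n4, n5}
n2 ∉ Sat(EG E[(¬empty ∧ done) U ¬empty]) = {n1, n3, n4, n5}, so the formula does not hold at n2.

No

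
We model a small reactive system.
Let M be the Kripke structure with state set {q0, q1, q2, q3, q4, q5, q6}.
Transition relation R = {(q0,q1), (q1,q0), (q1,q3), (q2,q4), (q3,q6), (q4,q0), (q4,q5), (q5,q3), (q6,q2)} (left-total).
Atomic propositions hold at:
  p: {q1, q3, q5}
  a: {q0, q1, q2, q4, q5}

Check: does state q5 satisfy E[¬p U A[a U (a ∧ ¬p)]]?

Sat(¬p) = {q0, q2, q4, q6}
Sat(a ∧ ¬p) = {q0, q2, q4}
A[a U (a ∧ ¬p)]: least fixpoint, start Z0 = Sat((a ∧ ¬p)) = {q0, q2, q4}, add states in Sat(a) with every successor in Z. Already a fixed point.
Sat(A[a U (a ∧ ¬p)]) = {q0, q2, q4}
E[¬p U A[a U (a ∧ ¬p)]]: least fixpoint, start Z0 = Sat(A[a U (a ∧ ¬p)]) = {q0, q2, q4}, add states in Sat(¬p) with some successor in Z. Z1 = {q0, q2, q4, q6}; fixed.
Sat(E[¬p U A[a U (a ∧ ¬p)]]) = {q0, q2, q4, q6}
q5 ∉ Sat(E[¬p U A[a U (a ∧ ¬p)]]) = {q0, q2, q4, q6}, so the formula does not hold at q5.

No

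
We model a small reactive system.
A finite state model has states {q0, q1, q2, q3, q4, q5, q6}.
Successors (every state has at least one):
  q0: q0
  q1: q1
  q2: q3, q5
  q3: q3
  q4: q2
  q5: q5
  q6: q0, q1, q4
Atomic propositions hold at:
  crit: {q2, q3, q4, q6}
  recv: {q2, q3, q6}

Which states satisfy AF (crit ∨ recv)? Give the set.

Sat(crit ∨ recv) = {q2, q3, q4, q6}
AF (crit ∨ recv): least fixpoint, start Z0 = {q2, q3, q4, q6}, add states with every successor in Z. Already a fixed point.
Sat(AF (crit ∨ recv)) = {q2, q3, q4, q6}

{q2, q3, q4, q6}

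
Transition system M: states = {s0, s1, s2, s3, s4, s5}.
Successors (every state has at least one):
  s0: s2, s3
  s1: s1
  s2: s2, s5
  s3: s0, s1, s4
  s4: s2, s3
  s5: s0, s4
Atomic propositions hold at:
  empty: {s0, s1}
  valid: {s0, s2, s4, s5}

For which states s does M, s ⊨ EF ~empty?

Sat(~empty) = {s2, s3, s4, s5}
EF ~empty: least fixpoint, start Z0 = {s2, s3, s4, s5}, add states with some successor in Z. Z1 = {s0, s2, s3, s4, s5}; fixed.
Sat(EF ~empty) = {s0, s2, s3, s4, s5}

{s0, s2, s3, s4, s5}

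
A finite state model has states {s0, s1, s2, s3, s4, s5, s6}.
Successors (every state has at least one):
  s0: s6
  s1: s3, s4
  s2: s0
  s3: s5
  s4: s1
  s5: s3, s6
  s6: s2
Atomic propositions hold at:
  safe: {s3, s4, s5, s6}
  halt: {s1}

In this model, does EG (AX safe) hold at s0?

Sat(AX safe) = {s : every successor in {s3, s4, s5, s6}} = {s0, s1, s3, s5}
EG (AX safe): greatest fixpoint, start Z0 = {s0, s1, s3, s5}, keep only states in Sat with some successor in Z. Z1 = {s1, s3, s5}; fixed.
Sat(EG (AX safe)) = {s1, s3, s5}
s0 ∉ Sat(EG (AX safe)) = {s1, s3, s5}, so the formula does not hold at s0.

No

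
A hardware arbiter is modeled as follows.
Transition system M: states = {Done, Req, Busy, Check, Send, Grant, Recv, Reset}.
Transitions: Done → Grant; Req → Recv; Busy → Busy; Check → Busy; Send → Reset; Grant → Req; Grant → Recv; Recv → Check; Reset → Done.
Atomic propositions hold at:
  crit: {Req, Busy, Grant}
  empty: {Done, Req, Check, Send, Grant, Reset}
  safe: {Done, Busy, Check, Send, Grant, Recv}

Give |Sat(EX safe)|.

Sat(EX safe) = {s : some successor in {Done, Busy, Check, Send, Grant, Recv}} = {Done, Req, Busy, Check, Grant, Recv, Reset}
|Sat(EX safe)| = |{Done, Req, Busy, Check, Grant, Recv, Reset}| = 7.

7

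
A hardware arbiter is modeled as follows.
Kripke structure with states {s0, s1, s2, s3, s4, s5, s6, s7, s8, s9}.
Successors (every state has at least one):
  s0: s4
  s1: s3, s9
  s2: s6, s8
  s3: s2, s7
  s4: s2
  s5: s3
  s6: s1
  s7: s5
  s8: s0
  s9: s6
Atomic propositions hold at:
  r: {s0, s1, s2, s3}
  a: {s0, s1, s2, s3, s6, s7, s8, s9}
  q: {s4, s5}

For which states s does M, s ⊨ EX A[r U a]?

A[r U a]: least fixpoint, start Z0 = Sat(a) = {s0, s1, s2, s3, s6, s7, s8, s9}, add states in Sat(r) with every successor in Z. Already a fixed point.
Sat(A[r U a]) = {s0, s1, s2, s3, s6, s7, s8, s9}
Sat(EX A[r U a]) = {s : some successor in {s0, s1, s2, s3, s6, s7, s8, s9}} = {s1, s2, s3, s4, s5, s6, s8, s9}

{s1, s2, s3, s4, s5, s6, s8, s9}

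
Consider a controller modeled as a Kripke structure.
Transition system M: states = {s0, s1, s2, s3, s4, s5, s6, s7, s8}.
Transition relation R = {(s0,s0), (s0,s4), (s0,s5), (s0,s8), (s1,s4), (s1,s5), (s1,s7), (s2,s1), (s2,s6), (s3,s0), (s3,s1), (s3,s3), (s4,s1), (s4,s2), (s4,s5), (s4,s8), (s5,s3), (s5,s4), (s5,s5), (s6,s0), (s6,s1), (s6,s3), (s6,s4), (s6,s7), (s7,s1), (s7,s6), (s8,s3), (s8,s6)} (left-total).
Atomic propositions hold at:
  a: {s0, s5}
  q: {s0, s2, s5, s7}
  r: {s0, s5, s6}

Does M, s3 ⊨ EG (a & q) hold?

No

Sat(a & q) = {s0, s5}
EG (a & q): greatest fixpoint, start Z0 = {s0, s5}, keep only states in Sat with some successor in Z. Already a fixed point.
Sat(EG (a & q)) = {s0, s5}
s3 ∉ Sat(EG (a & q)) = {s0, s5}, so the formula does not hold at s3.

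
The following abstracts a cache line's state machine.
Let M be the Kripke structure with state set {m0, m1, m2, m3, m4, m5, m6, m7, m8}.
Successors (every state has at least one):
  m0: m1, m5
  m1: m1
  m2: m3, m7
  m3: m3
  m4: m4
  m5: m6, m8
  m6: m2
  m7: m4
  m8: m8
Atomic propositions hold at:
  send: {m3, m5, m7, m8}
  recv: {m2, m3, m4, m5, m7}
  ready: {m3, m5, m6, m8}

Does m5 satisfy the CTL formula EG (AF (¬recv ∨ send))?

Sat(¬recv) = {m0, m1, m6, m8}
Sat(¬recv ∨ send) = {m0, m1, m3, m5, m6, m7, m8}
AF (¬recv ∨ send): least fixpoint, start Z0 = {m0, m1, m3, m5, m6, m7, m8}, add states with every successor in Z. Z1 = {m0, m1, m2, m3, m5, m6, m7, m8}; fixed.
Sat(AF (¬recv ∨ send)) = {m0, m1, m2, m3, m5, m6, m7, m8}
EG (AF (¬recv ∨ send)): greatest fixpoint, start Z0 = {m0, m1, m2, m3, m5, m6, m7, m8}, keep only states in Sat with some successor in Z. Z1 = {m0, m1, m2, m3, m5, m6, m8}; fixed.
Sat(EG (AF (¬recv ∨ send))) = {m0, m1, m2, m3, m5, m6, m8}
m5 ∈ Sat(EG (AF (¬recv ∨ send))) = {m0, m1, m2, m3, m5, m6, m8}, so the formula holds at m5.

Yes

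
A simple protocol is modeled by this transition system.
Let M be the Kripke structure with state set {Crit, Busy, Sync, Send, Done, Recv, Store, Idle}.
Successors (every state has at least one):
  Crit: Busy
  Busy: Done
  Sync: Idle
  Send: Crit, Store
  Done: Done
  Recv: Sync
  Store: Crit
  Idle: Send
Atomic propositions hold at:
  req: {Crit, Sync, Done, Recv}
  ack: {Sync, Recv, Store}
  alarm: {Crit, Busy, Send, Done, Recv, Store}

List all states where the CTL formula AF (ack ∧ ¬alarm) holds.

{Sync, Recv}

Sat(¬alarm) = {Sync, Idle}
Sat(ack ∧ ¬alarm) = {Sync}
AF (ack ∧ ¬alarm): least fixpoint, start Z0 = {Sync}, add states with every successor in Z. Z1 = {Sync, Recv}; fixed.
Sat(AF (ack ∧ ¬alarm)) = {Sync, Recv}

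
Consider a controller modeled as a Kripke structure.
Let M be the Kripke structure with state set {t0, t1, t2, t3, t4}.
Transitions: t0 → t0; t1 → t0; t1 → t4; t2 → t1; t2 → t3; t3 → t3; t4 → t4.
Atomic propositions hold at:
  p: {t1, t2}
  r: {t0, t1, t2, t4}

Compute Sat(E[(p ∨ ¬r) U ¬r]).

Sat(¬r) = {t3}
Sat(p ∨ ¬r) = {t1, t2, t3}
E[(p ∨ ¬r) U ¬r]: least fixpoint, start Z0 = Sat(¬r) = {t3}, add states in Sat(p ∨ ¬r) with some successor in Z. Z1 = {t2, t3}; fixed.
Sat(E[(p ∨ ¬r) U ¬r]) = {t2, t3}

{t2, t3}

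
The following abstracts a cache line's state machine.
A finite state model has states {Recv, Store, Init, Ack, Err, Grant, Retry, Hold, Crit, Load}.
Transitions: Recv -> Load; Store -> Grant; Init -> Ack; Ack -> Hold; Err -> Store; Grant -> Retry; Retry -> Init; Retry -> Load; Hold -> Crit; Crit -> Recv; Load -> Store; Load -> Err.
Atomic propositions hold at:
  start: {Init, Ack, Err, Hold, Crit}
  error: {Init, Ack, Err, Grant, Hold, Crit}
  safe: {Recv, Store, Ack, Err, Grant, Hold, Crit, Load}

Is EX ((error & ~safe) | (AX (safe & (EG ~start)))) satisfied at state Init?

No

Sat(~safe) = {Init, Retry}
Sat(error & ~safe) = {Init}
Sat(~start) = {Recv, Store, Grant, Retry, Load}
EG ~start: greatest fixpoint, start Z0 = {Recv, Store, Grant, Retry, Load}, keep only states in Sat with some successor in Z. Already a fixed point.
Sat(EG ~start) = {Recv, Store, Grant, Retry, Load}
Sat(safe & (EG ~start)) = {Recv, Store, Grant, Load}
Sat(AX (safe & (EG ~start))) = {s : every successor in {Recv, Store, Grant, Load}} = {Recv, Store, Err, Crit}
Sat((error & ~safe) | (AX (safe & (EG ~start)))) = {Recv, Store, Init, Err, Crit}
Sat(EX ((error & ~safe) | (AX (safe & (EG ~start))))) = {s : some successor in {Recv, Store, Init, Err, Crit}} = {Err, Retry, Hold, Crit, Load}
Init ∉ Sat(EX ((error & ~safe) | (AX (safe & (EG ~start))))) = {Err, Retry, Hold, Crit, Load}, so the formula does not hold at Init.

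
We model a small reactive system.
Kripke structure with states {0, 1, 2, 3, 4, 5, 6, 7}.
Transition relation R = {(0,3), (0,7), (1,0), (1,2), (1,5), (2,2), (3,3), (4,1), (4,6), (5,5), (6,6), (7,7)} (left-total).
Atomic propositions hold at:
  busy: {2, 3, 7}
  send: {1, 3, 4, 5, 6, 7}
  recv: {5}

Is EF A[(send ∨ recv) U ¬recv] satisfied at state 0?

Yes

Sat(send ∨ recv) = {1, 3, 4, 5, 6, 7}
Sat(¬recv) = {0, 1, 2, 3, 4, 6, 7}
A[(send ∨ recv) U ¬recv]: least fixpoint, start Z0 = Sat(¬recv) = {0, 1, 2, 3, 4, 6, 7}, add states in Sat(send ∨ recv) with every successor in Z. Already a fixed point.
Sat(A[(send ∨ recv) U ¬recv]) = {0, 1, 2, 3, 4, 6, 7}
EF A[(send ∨ recv) U ¬recv]: least fixpoint, start Z0 = {0, 1, 2, 3, 4, 6, 7}, add states with some successor in Z. Already a fixed point.
Sat(EF A[(send ∨ recv) U ¬recv]) = {0, 1, 2, 3, 4, 6, 7}
0 ∈ Sat(EF A[(send ∨ recv) U ¬recv]) = {0, 1, 2, 3, 4, 6, 7}, so the formula holds at 0.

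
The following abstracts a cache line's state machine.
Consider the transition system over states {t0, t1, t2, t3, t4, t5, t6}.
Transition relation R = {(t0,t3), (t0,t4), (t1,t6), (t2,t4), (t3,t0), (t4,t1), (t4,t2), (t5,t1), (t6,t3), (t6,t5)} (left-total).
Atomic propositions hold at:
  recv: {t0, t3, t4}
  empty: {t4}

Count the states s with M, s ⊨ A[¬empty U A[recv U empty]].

Sat(¬empty) = {t0, t1, t2, t3, t5, t6}
A[recv U empty]: least fixpoint, start Z0 = Sat(empty) = {t4}, add states in Sat(recv) with every successor in Z. Already a fixed point.
Sat(A[recv U empty]) = {t4}
A[¬empty U A[recv U empty]]: least fixpoint, start Z0 = Sat(A[recv U empty]) = {t4}, add states in Sat(¬empty) with every successor in Z. Z1 = {t2, t4}; fixed.
Sat(A[¬empty U A[recv U empty]]) = {t2, t4}
|Sat(A[¬empty U A[recv U empty]])| = |{t2, t4}| = 2.

2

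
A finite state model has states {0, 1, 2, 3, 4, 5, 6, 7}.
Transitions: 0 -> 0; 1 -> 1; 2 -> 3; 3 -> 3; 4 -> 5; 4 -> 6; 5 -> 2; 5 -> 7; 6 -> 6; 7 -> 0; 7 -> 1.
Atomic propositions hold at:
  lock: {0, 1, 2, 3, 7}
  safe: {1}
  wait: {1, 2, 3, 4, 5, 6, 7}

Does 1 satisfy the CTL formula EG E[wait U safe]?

E[wait U safe]: least fixpoint, start Z0 = Sat(safe) = {1}, add states in Sat(wait) with some successor in Z. Z1 = {1, 7}; Z2 = {1, 5, 7}; Z3 = {1, 4, 5, 7}; fixed.
Sat(E[wait U safe]) = {1, 4, 5, 7}
EG E[wait U safe]: greatest fixpoint, start Z0 = {1, 4, 5, 7}, keep only states in Sat with some successor in Z. Already a fixed point.
Sat(EG E[wait U safe]) = {1, 4, 5, 7}
1 ∈ Sat(EG E[wait U safe]) = {1, 4, 5, 7}, so the formula holds at 1.

Yes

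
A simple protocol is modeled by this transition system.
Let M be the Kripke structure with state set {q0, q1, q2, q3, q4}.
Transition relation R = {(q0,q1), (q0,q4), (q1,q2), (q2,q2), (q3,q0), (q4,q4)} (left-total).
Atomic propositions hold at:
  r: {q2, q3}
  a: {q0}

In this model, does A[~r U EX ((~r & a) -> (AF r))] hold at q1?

Sat(~r) = {q0, q1, q4}
Sat(~r & a) = {q0}
AF r: least fixpoint, start Z0 = {q2, q3}, add states with every successor in Z. Z1 = {q1, q2, q3}; fixed.
Sat(AF r) = {q1, q2, q3}
Sat((~r & a) -> (AF r)) = {q1, q2, q3, q4}
Sat(EX ((~r & a) -> (AF r))) = {s : some successor in {q1, q2, q3, q4}} = {q0, q1, q2, q4}
A[~r U EX ((~r & a) -> (AF r))]: least fixpoint, start Z0 = Sat(EX ((~r & a) -> (AF r))) = {q0, q1, q2, q4}, add states in Sat(~r) with every successor in Z. Already a fixed point.
Sat(A[~r U EX ((~r & a) -> (AF r))]) = {q0, q1, q2, q4}
q1 ∈ Sat(A[~r U EX ((~r & a) -> (AF r))]) = {q0, q1, q2, q4}, so the formula holds at q1.

Yes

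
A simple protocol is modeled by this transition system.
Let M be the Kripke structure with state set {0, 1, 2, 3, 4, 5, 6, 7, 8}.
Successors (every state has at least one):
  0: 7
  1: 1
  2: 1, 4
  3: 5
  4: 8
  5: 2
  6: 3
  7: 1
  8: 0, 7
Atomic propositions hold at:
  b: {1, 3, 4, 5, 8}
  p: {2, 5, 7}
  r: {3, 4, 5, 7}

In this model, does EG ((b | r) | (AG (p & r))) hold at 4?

Yes

Sat(b | r) = {1, 3, 4, 5, 7, 8}
Sat(p & r) = {5, 7}
AG (p & r): greatest fixpoint, start Z0 = {5, 7}, keep only states in Sat with every successor in Z. Z1 = ∅; fixed.
Sat(AG (p & r)) = ∅
Sat((b | r) | (AG (p & r))) = {1, 3, 4, 5, 7, 8}
EG ((b | r) | (AG (p & r))): greatest fixpoint, start Z0 = {1, 3, 4, 5, 7, 8}, keep only states in Sat with some successor in Z. Z1 = {1, 3, 4, 7, 8}; Z2 = {1, 4, 7, 8}; fixed.
Sat(EG ((b | r) | (AG (p & r)))) = {1, 4, 7, 8}
4 ∈ Sat(EG ((b | r) | (AG (p & r)))) = {1, 4, 7, 8}, so the formula holds at 4.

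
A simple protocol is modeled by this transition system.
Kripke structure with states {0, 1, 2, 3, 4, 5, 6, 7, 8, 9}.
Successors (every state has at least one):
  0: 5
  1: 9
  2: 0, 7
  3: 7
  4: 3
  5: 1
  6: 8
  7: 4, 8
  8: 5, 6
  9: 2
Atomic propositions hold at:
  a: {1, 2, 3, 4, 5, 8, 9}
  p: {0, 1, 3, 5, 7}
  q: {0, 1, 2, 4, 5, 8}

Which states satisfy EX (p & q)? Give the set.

Sat(p & q) = {0, 1, 5}
Sat(EX (p & q)) = {s : some successor in {0, 1, 5}} = {0, 2, 5, 8}

{0, 2, 5, 8}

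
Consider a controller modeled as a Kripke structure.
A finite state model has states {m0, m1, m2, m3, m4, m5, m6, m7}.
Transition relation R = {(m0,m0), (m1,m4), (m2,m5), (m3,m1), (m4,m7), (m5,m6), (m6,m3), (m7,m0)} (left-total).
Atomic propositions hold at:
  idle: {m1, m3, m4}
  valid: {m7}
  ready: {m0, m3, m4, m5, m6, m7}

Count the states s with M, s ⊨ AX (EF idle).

5

EF idle: least fixpoint, start Z0 = {m1, m3, m4}, add states with some successor in Z. Z1 = {m1, m3, m4, m6}; Z2 = {m1, m3, m4, m5, m6}; Z3 = {m1, m2, m3, m4, m5, m6}; fixed.
Sat(EF idle) = {m1, m2, m3, m4, m5, m6}
Sat(AX (EF idle)) = {s : every successor in {m1, m2, m3, m4, m5, m6}} = {m1, m2, m3, m5, m6}
|Sat(AX (EF idle))| = |{m1, m2, m3, m5, m6}| = 5.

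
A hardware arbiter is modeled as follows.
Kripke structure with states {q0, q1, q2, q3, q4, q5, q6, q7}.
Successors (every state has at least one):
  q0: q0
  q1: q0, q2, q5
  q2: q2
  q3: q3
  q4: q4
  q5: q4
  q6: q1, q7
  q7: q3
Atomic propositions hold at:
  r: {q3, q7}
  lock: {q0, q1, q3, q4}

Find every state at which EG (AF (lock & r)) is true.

Sat(lock & r) = {q3}
AF (lock & r): least fixpoint, start Z0 = {q3}, add states with every successor in Z. Z1 = {q3, q7}; fixed.
Sat(AF (lock & r)) = {q3, q7}
EG (AF (lock & r)): greatest fixpoint, start Z0 = {q3, q7}, keep only states in Sat with some successor in Z. Already a fixed point.
Sat(EG (AF (lock & r))) = {q3, q7}

{q3, q7}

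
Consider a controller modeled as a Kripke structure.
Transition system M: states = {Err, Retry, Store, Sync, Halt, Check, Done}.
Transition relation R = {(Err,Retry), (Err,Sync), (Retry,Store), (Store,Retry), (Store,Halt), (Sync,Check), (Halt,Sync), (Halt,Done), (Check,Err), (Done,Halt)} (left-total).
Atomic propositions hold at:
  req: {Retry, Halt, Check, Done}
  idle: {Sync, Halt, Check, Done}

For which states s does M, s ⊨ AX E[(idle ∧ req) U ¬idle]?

{Retry, Sync, Check}

Sat(idle ∧ req) = {Halt, Check, Done}
Sat(¬idle) = {Err, Retry, Store}
E[(idle ∧ req) U ¬idle]: least fixpoint, start Z0 = Sat(¬idle) = {Err, Retry, Store}, add states in Sat(idle ∧ req) with some successor in Z. Z1 = {Err, Retry, Store, Check}; fixed.
Sat(E[(idle ∧ req) U ¬idle]) = {Err, Retry, Store, Check}
Sat(AX E[(idle ∧ req) U ¬idle]) = {s : every successor in {Err, Retry, Store, Check}} = {Retry, Sync, Check}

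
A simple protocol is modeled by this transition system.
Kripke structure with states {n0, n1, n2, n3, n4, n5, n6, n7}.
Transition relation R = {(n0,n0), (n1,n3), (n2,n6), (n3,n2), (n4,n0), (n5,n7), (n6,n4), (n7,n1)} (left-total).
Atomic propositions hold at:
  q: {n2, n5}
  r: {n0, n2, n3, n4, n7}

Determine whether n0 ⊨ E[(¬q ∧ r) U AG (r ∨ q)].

Yes

Sat(¬q) = {n0, n1, n3, n4, n6, n7}
Sat(¬q ∧ r) = {n0, n3, n4, n7}
Sat(r ∨ q) = {n0, n2, n3, n4, n5, n7}
AG (r ∨ q): greatest fixpoint, start Z0 = {n0, n2, n3, n4, n5, n7}, keep only states in Sat with every successor in Z. Z1 = {n0, n3, n4, n5}; Z2 = {n0, n4}; fixed.
Sat(AG (r ∨ q)) = {n0, n4}
E[(¬q ∧ r) U AG (r ∨ q)]: least fixpoint, start Z0 = Sat(AG (r ∨ q)) = {n0, n4}, add states in Sat(¬q ∧ r) with some successor in Z. Already a fixed point.
Sat(E[(¬q ∧ r) U AG (r ∨ q)]) = {n0, n4}
n0 ∈ Sat(E[(¬q ∧ r) U AG (r ∨ q)]) = {n0, n4}, so the formula holds at n0.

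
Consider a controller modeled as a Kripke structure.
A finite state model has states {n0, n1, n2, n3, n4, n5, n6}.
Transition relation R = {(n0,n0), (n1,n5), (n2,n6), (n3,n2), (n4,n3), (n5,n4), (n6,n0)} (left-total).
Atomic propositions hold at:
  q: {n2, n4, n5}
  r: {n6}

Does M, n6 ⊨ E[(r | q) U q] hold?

No

Sat(r | q) = {n2, n4, n5, n6}
E[(r | q) U q]: least fixpoint, start Z0 = Sat(q) = {n2, n4, n5}, add states in Sat(r | q) with some successor in Z. Already a fixed point.
Sat(E[(r | q) U q]) = {n2, n4, n5}
n6 ∉ Sat(E[(r | q) U q]) = {n2, n4, n5}, so the formula does not hold at n6.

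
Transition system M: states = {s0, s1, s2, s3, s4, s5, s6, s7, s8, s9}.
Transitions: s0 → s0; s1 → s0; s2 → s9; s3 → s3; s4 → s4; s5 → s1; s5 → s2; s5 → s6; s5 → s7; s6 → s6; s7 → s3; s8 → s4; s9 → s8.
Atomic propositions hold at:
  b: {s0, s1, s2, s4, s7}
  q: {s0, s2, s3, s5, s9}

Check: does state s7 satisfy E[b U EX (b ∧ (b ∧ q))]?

No

Sat(b ∧ q) = {s0, s2}
Sat(b ∧ (b ∧ q)) = {s0, s2}
Sat(EX (b ∧ (b ∧ q))) = {s : some successor in {s0, s2}} = {s0, s1, s5}
E[b U EX (b ∧ (b ∧ q))]: least fixpoint, start Z0 = Sat(EX (b ∧ (b ∧ q))) = {s0, s1, s5}, add states in Sat(b) with some successor in Z. Already a fixed point.
Sat(E[b U EX (b ∧ (b ∧ q))]) = {s0, s1, s5}
s7 ∉ Sat(E[b U EX (b ∧ (b ∧ q))]) = {s0, s1, s5}, so the formula does not hold at s7.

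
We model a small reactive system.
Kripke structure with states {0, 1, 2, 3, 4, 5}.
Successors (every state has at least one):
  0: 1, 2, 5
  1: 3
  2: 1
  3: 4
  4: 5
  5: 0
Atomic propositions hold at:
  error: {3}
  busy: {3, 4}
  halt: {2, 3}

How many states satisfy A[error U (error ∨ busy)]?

Sat(error ∨ busy) = {3, 4}
A[error U (error ∨ busy)]: least fixpoint, start Z0 = Sat((error ∨ busy)) = {3, 4}, add states in Sat(error) with every successor in Z. Already a fixed point.
Sat(A[error U (error ∨ busy)]) = {3, 4}
|Sat(A[error U (error ∨ busy)])| = |{3, 4}| = 2.

2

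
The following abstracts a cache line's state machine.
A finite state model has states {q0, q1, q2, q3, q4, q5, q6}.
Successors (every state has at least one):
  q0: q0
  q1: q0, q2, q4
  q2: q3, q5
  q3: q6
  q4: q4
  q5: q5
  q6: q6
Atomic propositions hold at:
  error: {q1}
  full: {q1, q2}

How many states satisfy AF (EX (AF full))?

1

AF full: least fixpoint, start Z0 = {q1, q2}, add states with every successor in Z. Already a fixed point.
Sat(AF full) = {q1, q2}
Sat(EX (AF full)) = {s : some successor in {q1, q2}} = {q1}
AF (EX (AF full)): least fixpoint, start Z0 = {q1}, add states with every successor in Z. Already a fixed point.
Sat(AF (EX (AF full))) = {q1}
|Sat(AF (EX (AF full)))| = |{q1}| = 1.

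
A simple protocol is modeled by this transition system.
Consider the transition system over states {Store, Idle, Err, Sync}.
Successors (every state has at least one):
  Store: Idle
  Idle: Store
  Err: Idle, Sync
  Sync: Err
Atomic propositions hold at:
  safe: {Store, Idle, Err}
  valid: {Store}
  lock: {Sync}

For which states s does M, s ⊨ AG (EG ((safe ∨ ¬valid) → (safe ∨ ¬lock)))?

{Store, Idle}

Sat(¬valid) = {Idle, Err, Sync}
Sat(safe ∨ ¬valid) = {Store, Idle, Err, Sync}
Sat(¬lock) = {Store, Idle, Err}
Sat(safe ∨ ¬lock) = {Store, Idle, Err}
Sat((safe ∨ ¬valid) → (safe ∨ ¬lock)) = {Store, Idle, Err}
EG ((safe ∨ ¬valid) → (safe ∨ ¬lock)): greatest fixpoint, start Z0 = {Store, Idle, Err}, keep only states in Sat with some successor in Z. Already a fixed point.
Sat(EG ((safe ∨ ¬valid) → (safe ∨ ¬lock))) = {Store, Idle, Err}
AG (EG ((safe ∨ ¬valid) → (safe ∨ ¬lock))): greatest fixpoint, start Z0 = {Store, Idle, Err}, keep only states in Sat with every successor in Z. Z1 = {Store, Idle}; fixed.
Sat(AG (EG ((safe ∨ ¬valid) → (safe ∨ ¬lock)))) = {Store, Idle}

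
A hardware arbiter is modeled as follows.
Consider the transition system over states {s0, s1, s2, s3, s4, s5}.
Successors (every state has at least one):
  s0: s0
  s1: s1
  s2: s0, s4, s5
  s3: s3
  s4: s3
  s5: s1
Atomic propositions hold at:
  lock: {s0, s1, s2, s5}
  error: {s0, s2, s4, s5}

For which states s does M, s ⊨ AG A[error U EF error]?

EF error: least fixpoint, start Z0 = {s0, s2, s4, s5}, add states with some successor in Z. Already a fixed point.
Sat(EF error) = {s0, s2, s4, s5}
A[error U EF error]: least fixpoint, start Z0 = Sat(EF error) = {s0, s2, s4, s5}, add states in Sat(error) with every successor in Z. Already a fixed point.
Sat(A[error U EF error]) = {s0, s2, s4, s5}
AG A[error U EF error]: greatest fixpoint, start Z0 = {s0, s2, s4, s5}, keep only states in Sat with every successor in Z. Z1 = {s0, s2}; Z2 = {s0}; fixed.
Sat(AG A[error U EF error]) = {s0}

{s0}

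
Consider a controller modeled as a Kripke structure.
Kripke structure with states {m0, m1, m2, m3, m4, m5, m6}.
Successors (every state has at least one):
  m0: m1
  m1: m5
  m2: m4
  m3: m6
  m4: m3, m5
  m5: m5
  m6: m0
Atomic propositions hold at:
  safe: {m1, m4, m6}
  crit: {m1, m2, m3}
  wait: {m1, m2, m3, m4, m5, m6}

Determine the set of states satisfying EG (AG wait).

AG wait: greatest fixpoint, start Z0 = {m1, m2, m3, m4, m5, m6}, keep only states in Sat with every successor in Z. Z1 = {m1, m2, m3, m4, m5}; Z2 = {m1, m2, m4, m5}; Z3 = {m1, m2, m5}; Z4 = {m1, m5}; fixed.
Sat(AG wait) = {m1, m5}
EG (AG wait): greatest fixpoint, start Z0 = {m1, m5}, keep only states in Sat with some successor in Z. Already a fixed point.
Sat(EG (AG wait)) = {m1, m5}

{m1, m5}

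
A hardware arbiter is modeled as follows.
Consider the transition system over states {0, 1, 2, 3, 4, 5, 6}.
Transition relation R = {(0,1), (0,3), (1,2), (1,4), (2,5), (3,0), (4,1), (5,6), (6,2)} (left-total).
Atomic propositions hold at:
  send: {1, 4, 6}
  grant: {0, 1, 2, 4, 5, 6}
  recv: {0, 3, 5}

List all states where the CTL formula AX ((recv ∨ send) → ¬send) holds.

{2, 3, 6}

Sat(recv ∨ send) = {0, 1, 3, 4, 5, 6}
Sat(¬send) = {0, 2, 3, 5}
Sat((recv ∨ send) → ¬send) = {0, 2, 3, 5}
Sat(AX ((recv ∨ send) → ¬send)) = {s : every successor in {0, 2, 3, 5}} = {2, 3, 6}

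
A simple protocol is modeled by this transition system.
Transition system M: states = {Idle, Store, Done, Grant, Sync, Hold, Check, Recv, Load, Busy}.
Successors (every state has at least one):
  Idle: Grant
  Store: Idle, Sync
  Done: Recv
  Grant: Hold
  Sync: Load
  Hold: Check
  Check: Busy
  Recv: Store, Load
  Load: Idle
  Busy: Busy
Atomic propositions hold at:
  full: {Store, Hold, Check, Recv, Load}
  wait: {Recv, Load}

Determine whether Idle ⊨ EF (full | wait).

Sat(full | wait) = {Store, Hold, Check, Recv, Load}
EF (full | wait): least fixpoint, start Z0 = {Store, Hold, Check, Recv, Load}, add states with some successor in Z. Z1 = {Store, Done, Grant, Sync, Hold, Check, Recv, Load}; Z2 = {Idle, Store, Done, Grant, Sync, Hold, Check, Recv, Load}; fixed.
Sat(EF (full | wait)) = {Idle, Store, Done, Grant, Sync, Hold, Check, Recv, Load}
Idle ∈ Sat(EF (full | wait)) = {Idle, Store, Done, Grant, Sync, Hold, Check, Recv, Load}, so the formula holds at Idle.

Yes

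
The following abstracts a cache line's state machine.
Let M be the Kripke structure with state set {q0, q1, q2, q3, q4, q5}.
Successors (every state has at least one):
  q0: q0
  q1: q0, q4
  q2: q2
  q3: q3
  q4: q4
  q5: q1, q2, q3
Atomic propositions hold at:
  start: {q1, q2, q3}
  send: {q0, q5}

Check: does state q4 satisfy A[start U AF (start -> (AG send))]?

Yes

AG send: greatest fixpoint, start Z0 = {q0, q5}, keep only states in Sat with every successor in Z. Z1 = {q0}; fixed.
Sat(AG send) = {q0}
Sat(start -> (AG send)) = {q0, q4, q5}
AF (start -> (AG send)): least fixpoint, start Z0 = {q0, q4, q5}, add states with every successor in Z. Z1 = {q0, q1, q4, q5}; fixed.
Sat(AF (start -> (AG send))) = {q0, q1, q4, q5}
A[start U AF (start -> (AG send))]: least fixpoint, start Z0 = Sat(AF (start -> (AG send))) = {q0, q1, q4, q5}, add states in Sat(start) with every successor in Z. Already a fixed point.
Sat(A[start U AF (start -> (AG send))]) = {q0, q1, q4, q5}
q4 ∈ Sat(A[start U AF (start -> (AG send))]) = {q0, q1, q4, q5}, so the formula holds at q4.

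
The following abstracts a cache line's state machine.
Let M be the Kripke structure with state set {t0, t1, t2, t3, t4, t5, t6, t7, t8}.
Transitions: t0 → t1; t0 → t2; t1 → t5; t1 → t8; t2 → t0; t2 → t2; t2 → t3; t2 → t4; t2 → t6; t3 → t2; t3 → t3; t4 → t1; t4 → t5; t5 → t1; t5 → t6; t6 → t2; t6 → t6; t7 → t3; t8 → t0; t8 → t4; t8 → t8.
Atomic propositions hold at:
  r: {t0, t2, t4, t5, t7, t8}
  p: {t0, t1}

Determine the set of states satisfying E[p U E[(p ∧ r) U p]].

Sat(p ∧ r) = {t0}
E[(p ∧ r) U p]: least fixpoint, start Z0 = Sat(p) = {t0, t1}, add states in Sat(p ∧ r) with some successor in Z. Already a fixed point.
Sat(E[(p ∧ r) U p]) = {t0, t1}
E[p U E[(p ∧ r) U p]]: least fixpoint, start Z0 = Sat(E[(p ∧ r) U p]) = {t0, t1}, add states in Sat(p) with some successor in Z. Already a fixed point.
Sat(E[p U E[(p ∧ r) U p]]) = {t0, t1}

{t0, t1}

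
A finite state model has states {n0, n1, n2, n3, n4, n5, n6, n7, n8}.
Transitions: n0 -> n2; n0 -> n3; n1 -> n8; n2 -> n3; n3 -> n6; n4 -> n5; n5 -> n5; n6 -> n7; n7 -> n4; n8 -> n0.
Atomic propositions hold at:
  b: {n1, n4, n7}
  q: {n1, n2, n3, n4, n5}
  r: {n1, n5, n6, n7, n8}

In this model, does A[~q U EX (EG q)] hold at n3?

No

Sat(~q) = {n0, n6, n7, n8}
EG q: greatest fixpoint, start Z0 = {n1, n2, n3, n4, n5}, keep only states in Sat with some successor in Z. Z1 = {n2, n4, n5}; Z2 = {n4, n5}; fixed.
Sat(EG q) = {n4, n5}
Sat(EX (EG q)) = {s : some successor in {n4, n5}} = {n4, n5, n7}
A[~q U EX (EG q)]: least fixpoint, start Z0 = Sat(EX (EG q)) = {n4, n5, n7}, add states in Sat(~q) with every successor in Z. Z1 = {n4, n5, n6, n7}; fixed.
Sat(A[~q U EX (EG q)]) = {n4, n5, n6, n7}
n3 ∉ Sat(A[~q U EX (EG q)]) = {n4, n5, n6, n7}, so the formula does not hold at n3.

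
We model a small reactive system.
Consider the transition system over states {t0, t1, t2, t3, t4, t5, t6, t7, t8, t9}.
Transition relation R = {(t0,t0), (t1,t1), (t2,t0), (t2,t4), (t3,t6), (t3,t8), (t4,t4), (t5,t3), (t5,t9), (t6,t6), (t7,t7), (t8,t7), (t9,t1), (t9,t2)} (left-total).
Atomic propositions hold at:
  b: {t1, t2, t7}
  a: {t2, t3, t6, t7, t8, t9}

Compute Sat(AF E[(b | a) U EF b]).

Sat(b | a) = {t1, t2, t3, t6, t7, t8, t9}
EF b: least fixpoint, start Z0 = {t1, t2, t7}, add states with some successor in Z. Z1 = {t1, t2, t7, t8, t9}; Z2 = {t1, t2, t3, t5, t7, t8, t9}; fixed.
Sat(EF b) = {t1, t2, t3, t5, t7, t8, t9}
E[(b | a) U EF b]: least fixpoint, start Z0 = Sat(EF b) = {t1, t2, t3, t5, t7, t8, t9}, add states in Sat(b | a) with some successor in Z. Already a fixed point.
Sat(E[(b | a) U EF b]) = {t1, t2, t3, t5, t7, t8, t9}
AF E[(b | a) U EF b]: least fixpoint, start Z0 = {t1, t2, t3, t5, t7, t8, t9}, add states with every successor in Z. Already a fixed point.
Sat(AF E[(b | a) U EF b]) = {t1, t2, t3, t5, t7, t8, t9}

{t1, t2, t3, t5, t7, t8, t9}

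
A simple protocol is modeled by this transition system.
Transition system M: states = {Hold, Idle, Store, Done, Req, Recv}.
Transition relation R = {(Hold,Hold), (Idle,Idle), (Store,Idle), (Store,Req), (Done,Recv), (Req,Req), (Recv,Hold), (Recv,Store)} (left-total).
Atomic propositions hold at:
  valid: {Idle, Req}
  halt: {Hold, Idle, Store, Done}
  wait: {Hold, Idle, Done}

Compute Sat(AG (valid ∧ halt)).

Sat(valid ∧ halt) = {Idle}
AG (valid ∧ halt): greatest fixpoint, start Z0 = {Idle}, keep only states in Sat with every successor in Z. Already a fixed point.
Sat(AG (valid ∧ halt)) = {Idle}

{Idle}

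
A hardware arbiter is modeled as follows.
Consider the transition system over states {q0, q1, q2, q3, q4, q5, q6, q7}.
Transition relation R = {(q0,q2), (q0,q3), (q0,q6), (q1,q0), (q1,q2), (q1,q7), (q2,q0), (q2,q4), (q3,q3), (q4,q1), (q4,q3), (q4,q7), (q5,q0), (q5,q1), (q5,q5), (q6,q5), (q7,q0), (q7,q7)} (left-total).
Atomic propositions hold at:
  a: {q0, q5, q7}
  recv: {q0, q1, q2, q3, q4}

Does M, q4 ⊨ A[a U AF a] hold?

AF a: least fixpoint, start Z0 = {q0, q5, q7}, add states with every successor in Z. Z1 = {q0, q5, q6, q7}; fixed.
Sat(AF a) = {q0, q5, q6, q7}
A[a U AF a]: least fixpoint, start Z0 = Sat(AF a) = {q0, q5, q6, q7}, add states in Sat(a) with every successor in Z. Already a fixed point.
Sat(A[a U AF a]) = {q0, q5, q6, q7}
q4 ∉ Sat(A[a U AF a]) = {q0, q5, q6, q7}, so the formula does not hold at q4.

No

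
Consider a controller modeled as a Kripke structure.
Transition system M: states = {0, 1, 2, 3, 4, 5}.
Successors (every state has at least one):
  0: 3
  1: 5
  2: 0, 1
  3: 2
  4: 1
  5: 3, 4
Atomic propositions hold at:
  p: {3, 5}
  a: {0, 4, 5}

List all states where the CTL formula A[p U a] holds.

{0, 4, 5}

A[p U a]: least fixpoint, start Z0 = Sat(a) = {0, 4, 5}, add states in Sat(p) with every successor in Z. Already a fixed point.
Sat(A[p U a]) = {0, 4, 5}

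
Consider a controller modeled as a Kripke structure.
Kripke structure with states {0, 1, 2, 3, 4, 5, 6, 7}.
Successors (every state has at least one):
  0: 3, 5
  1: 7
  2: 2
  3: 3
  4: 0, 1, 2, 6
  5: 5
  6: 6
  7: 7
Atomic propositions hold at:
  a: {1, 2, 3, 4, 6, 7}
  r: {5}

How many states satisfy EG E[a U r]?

1

E[a U r]: least fixpoint, start Z0 = Sat(r) = {5}, add states in Sat(a) with some successor in Z. Already a fixed point.
Sat(E[a U r]) = {5}
EG E[a U r]: greatest fixpoint, start Z0 = {5}, keep only states in Sat with some successor in Z. Already a fixed point.
Sat(EG E[a U r]) = {5}
|Sat(EG E[a U r])| = |{5}| = 1.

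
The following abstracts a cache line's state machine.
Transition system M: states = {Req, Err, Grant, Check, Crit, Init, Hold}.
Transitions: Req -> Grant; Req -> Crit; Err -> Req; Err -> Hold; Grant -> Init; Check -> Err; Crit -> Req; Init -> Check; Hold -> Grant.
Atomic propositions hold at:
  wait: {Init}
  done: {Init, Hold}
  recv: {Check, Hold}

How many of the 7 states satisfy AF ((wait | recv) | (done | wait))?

Sat(wait | recv) = {Check, Init, Hold}
Sat(done | wait) = {Init, Hold}
Sat((wait | recv) | (done | wait)) = {Check, Init, Hold}
AF ((wait | recv) | (done | wait)): least fixpoint, start Z0 = {Check, Init, Hold}, add states with every successor in Z. Z1 = {Grant, Check, Init, Hold}; fixed.
Sat(AF ((wait | recv) | (done | wait))) = {Grant, Check, Init, Hold}
|Sat(AF ((wait | recv) | (done | wait)))| = |{Grant, Check, Init, Hold}| = 4.

4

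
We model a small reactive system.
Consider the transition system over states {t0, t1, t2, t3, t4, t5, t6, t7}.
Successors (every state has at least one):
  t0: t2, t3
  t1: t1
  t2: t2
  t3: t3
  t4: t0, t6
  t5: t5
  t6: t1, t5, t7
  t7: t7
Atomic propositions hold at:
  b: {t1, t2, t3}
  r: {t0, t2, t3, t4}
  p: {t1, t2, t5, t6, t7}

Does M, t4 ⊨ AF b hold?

No

AF b: least fixpoint, start Z0 = {t1, t2, t3}, add states with every successor in Z. Z1 = {t0, t1, t2, t3}; fixed.
Sat(AF b) = {t0, t1, t2, t3}
t4 ∉ Sat(AF b) = {t0, t1, t2, t3}, so the formula does not hold at t4.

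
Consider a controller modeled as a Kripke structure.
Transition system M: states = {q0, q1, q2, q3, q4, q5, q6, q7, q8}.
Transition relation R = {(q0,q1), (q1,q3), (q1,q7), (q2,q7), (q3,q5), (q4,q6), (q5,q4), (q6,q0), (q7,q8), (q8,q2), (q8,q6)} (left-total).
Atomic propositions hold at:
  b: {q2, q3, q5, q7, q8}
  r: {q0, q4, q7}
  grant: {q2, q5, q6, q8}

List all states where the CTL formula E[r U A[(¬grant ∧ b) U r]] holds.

Sat(¬grant) = {q0, q1, q3, q4, q7}
Sat(¬grant ∧ b) = {q3, q7}
A[(¬grant ∧ b) U r]: least fixpoint, start Z0 = Sat(r) = {q0, q4, q7}, add states in Sat(¬grant ∧ b) with every successor in Z. Already a fixed point.
Sat(A[(¬grant ∧ b) U r]) = {q0, q4, q7}
E[r U A[(¬grant ∧ b) U r]]: least fixpoint, start Z0 = Sat(A[(¬grant ∧ b) U r]) = {q0, q4, q7}, add states in Sat(r) with some successor in Z. Already a fixed point.
Sat(E[r U A[(¬grant ∧ b) U r]]) = {q0, q4, q7}

{q0, q4, q7}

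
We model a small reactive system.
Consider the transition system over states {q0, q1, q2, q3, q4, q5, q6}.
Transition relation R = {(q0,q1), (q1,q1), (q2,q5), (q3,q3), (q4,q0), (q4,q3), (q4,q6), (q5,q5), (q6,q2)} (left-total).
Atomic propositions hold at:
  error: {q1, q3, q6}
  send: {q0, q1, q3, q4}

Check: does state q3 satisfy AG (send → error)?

Sat(send → error) = {q1, q2, q3, q5, q6}
AG (send → error): greatest fixpoint, start Z0 = {q1, q2, q3, q5, q6}, keep only states in Sat with every successor in Z. Already a fixed point.
Sat(AG (send → error)) = {q1, q2, q3, q5, q6}
q3 ∈ Sat(AG (send → error)) = {q1, q2, q3, q5, q6}, so the formula holds at q3.

Yes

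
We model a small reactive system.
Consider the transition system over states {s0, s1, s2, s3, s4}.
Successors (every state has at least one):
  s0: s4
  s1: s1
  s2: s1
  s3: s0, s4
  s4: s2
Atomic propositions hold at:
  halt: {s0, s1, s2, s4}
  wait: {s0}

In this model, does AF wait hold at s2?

AF wait: least fixpoint, start Z0 = {s0}, add states with every successor in Z. Already a fixed point.
Sat(AF wait) = {s0}
s2 ∉ Sat(AF wait) = {s0}, so the formula does not hold at s2.

No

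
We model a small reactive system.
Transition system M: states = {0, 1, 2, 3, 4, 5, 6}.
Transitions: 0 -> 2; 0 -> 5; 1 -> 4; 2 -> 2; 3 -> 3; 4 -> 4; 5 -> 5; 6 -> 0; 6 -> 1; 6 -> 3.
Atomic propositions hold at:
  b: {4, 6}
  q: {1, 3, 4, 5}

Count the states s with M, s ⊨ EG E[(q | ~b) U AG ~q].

Sat(~b) = {0, 1, 2, 3, 5}
Sat(q | ~b) = {0, 1, 2, 3, 4, 5}
Sat(~q) = {0, 2, 6}
AG ~q: greatest fixpoint, start Z0 = {0, 2, 6}, keep only states in Sat with every successor in Z. Z1 = {2}; fixed.
Sat(AG ~q) = {2}
E[(q | ~b) U AG ~q]: least fixpoint, start Z0 = Sat(AG ~q) = {2}, add states in Sat(q | ~b) with some successor in Z. Z1 = {0, 2}; fixed.
Sat(E[(q | ~b) U AG ~q]) = {0, 2}
EG E[(q | ~b) U AG ~q]: greatest fixpoint, start Z0 = {0, 2}, keep only states in Sat with some successor in Z. Already a fixed point.
Sat(EG E[(q | ~b) U AG ~q]) = {0, 2}
|Sat(EG E[(q | ~b) U AG ~q])| = |{0, 2}| = 2.

2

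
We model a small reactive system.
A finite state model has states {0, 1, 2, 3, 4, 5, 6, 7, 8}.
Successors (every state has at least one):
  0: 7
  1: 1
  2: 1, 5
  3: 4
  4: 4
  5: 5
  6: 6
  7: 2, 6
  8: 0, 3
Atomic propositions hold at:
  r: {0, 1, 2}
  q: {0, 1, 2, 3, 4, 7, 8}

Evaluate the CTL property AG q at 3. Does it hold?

AG q: greatest fixpoint, start Z0 = {0, 1, 2, 3, 4, 7, 8}, keep only states in Sat with every successor in Z. Z1 = {0, 1, 3, 4, 8}; Z2 = {1, 3, 4, 8}; Z3 = {1, 3, 4}; fixed.
Sat(AG q) = {1, 3, 4}
3 ∈ Sat(AG q) = {1, 3, 4}, so the formula holds at 3.

Yes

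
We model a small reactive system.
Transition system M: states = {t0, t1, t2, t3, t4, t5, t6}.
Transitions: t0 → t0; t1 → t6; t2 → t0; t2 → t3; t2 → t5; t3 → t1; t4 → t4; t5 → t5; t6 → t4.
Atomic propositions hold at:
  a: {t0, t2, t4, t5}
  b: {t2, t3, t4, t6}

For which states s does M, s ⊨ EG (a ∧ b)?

{t4}

Sat(a ∧ b) = {t2, t4}
EG (a ∧ b): greatest fixpoint, start Z0 = {t2, t4}, keep only states in Sat with some successor in Z. Z1 = {t4}; fixed.
Sat(EG (a ∧ b)) = {t4}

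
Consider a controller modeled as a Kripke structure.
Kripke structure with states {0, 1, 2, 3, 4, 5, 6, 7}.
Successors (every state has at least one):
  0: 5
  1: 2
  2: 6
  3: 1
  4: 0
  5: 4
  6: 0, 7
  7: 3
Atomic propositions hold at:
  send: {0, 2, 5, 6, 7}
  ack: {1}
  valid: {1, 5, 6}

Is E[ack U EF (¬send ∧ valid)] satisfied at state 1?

Yes

Sat(¬send) = {1, 3, 4}
Sat(¬send ∧ valid) = {1}
EF (¬send ∧ valid): least fixpoint, start Z0 = {1}, add states with some successor in Z. Z1 = {1, 3}; Z2 = {1, 3, 7}; Z3 = {1, 3, 6, 7}; Z4 = {1, 2, 3, 6, 7}; fixed.
Sat(EF (¬send ∧ valid)) = {1, 2, 3, 6, 7}
E[ack U EF (¬send ∧ valid)]: least fixpoint, start Z0 = Sat(EF (¬send ∧ valid)) = {1, 2, 3, 6, 7}, add states in Sat(ack) with some successor in Z. Already a fixed point.
Sat(E[ack U EF (¬send ∧ valid)]) = {1, 2, 3, 6, 7}
1 ∈ Sat(E[ack U EF (¬send ∧ valid)]) = {1, 2, 3, 6, 7}, so the formula holds at 1.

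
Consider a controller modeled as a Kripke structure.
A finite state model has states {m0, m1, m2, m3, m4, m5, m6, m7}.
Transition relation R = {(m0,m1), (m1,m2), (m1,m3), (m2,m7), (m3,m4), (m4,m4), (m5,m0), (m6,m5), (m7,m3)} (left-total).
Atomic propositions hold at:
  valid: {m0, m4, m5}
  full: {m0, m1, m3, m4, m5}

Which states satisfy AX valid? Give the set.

{m3, m4, m5, m6}

Sat(AX valid) = {s : every successor in {m0, m4, m5}} = {m3, m4, m5, m6}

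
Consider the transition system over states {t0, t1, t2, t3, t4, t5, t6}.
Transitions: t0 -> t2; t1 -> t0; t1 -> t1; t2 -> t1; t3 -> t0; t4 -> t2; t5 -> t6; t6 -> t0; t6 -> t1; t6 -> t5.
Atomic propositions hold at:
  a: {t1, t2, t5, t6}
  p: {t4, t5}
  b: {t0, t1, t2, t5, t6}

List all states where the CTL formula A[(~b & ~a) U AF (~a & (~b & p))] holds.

Sat(~b) = {t3, t4}
Sat(~a) = {t0, t3, t4}
Sat(~b & ~a) = {t3, t4}
Sat(~b & p) = {t4}
Sat(~a & (~b & p)) = {t4}
AF (~a & (~b & p)): least fixpoint, start Z0 = {t4}, add states with every successor in Z. Already a fixed point.
Sat(AF (~a & (~b & p))) = {t4}
A[(~b & ~a) U AF (~a & (~b & p))]: least fixpoint, start Z0 = Sat(AF (~a & (~b & p))) = {t4}, add states in Sat(~b & ~a) with every successor in Z. Already a fixed point.
Sat(A[(~b & ~a) U AF (~a & (~b & p))]) = {t4}

{t4}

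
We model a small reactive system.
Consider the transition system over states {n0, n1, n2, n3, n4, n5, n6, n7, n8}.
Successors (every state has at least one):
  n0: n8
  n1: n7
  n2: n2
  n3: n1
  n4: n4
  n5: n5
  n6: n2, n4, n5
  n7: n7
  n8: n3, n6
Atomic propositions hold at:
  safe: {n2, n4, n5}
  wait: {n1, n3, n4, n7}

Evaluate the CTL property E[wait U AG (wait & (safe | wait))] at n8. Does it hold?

No

Sat(safe | wait) = {n1, n2, n3, n4, n5, n7}
Sat(wait & (safe | wait)) = {n1, n3, n4, n7}
AG (wait & (safe | wait)): greatest fixpoint, start Z0 = {n1, n3, n4, n7}, keep only states in Sat with every successor in Z. Already a fixed point.
Sat(AG (wait & (safe | wait))) = {n1, n3, n4, n7}
E[wait U AG (wait & (safe | wait))]: least fixpoint, start Z0 = Sat(AG (wait & (safe | wait))) = {n1, n3, n4, n7}, add states in Sat(wait) with some successor in Z. Already a fixed point.
Sat(E[wait U AG (wait & (safe | wait))]) = {n1, n3, n4, n7}
n8 ∉ Sat(E[wait U AG (wait & (safe | wait))]) = {n1, n3, n4, n7}, so the formula does not hold at n8.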